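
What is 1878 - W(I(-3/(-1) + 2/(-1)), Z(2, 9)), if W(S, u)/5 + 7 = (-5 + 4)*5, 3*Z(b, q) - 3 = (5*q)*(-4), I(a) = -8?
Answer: 1938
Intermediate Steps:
Z(b, q) = 1 - 20*q/3 (Z(b, q) = 1 + ((5*q)*(-4))/3 = 1 + (-20*q)/3 = 1 - 20*q/3)
W(S, u) = -60 (W(S, u) = -35 + 5*((-5 + 4)*5) = -35 + 5*(-1*5) = -35 + 5*(-5) = -35 - 25 = -60)
1878 - W(I(-3/(-1) + 2/(-1)), Z(2, 9)) = 1878 - 1*(-60) = 1878 + 60 = 1938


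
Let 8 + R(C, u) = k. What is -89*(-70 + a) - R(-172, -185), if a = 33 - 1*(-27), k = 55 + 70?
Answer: 773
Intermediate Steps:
k = 125
R(C, u) = 117 (R(C, u) = -8 + 125 = 117)
a = 60 (a = 33 + 27 = 60)
-89*(-70 + a) - R(-172, -185) = -89*(-70 + 60) - 1*117 = -89*(-10) - 117 = 890 - 117 = 773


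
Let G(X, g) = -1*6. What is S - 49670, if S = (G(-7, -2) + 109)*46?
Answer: -44932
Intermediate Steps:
G(X, g) = -6
S = 4738 (S = (-6 + 109)*46 = 103*46 = 4738)
S - 49670 = 4738 - 49670 = -44932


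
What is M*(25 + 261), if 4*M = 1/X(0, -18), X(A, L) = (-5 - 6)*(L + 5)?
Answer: ½ ≈ 0.50000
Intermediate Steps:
X(A, L) = -55 - 11*L (X(A, L) = -11*(5 + L) = -55 - 11*L)
M = 1/572 (M = 1/(4*(-55 - 11*(-18))) = 1/(4*(-55 + 198)) = (¼)/143 = (¼)*(1/143) = 1/572 ≈ 0.0017483)
M*(25 + 261) = (25 + 261)/572 = (1/572)*286 = ½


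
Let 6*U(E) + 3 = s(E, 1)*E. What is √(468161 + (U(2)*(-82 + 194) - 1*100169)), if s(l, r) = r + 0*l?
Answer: 4*√206985/3 ≈ 606.61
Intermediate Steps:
s(l, r) = r (s(l, r) = r + 0 = r)
U(E) = -½ + E/6 (U(E) = -½ + (1*E)/6 = -½ + E/6)
√(468161 + (U(2)*(-82 + 194) - 1*100169)) = √(468161 + ((-½ + (⅙)*2)*(-82 + 194) - 1*100169)) = √(468161 + ((-½ + ⅓)*112 - 100169)) = √(468161 + (-⅙*112 - 100169)) = √(468161 + (-56/3 - 100169)) = √(468161 - 300563/3) = √(1103920/3) = 4*√206985/3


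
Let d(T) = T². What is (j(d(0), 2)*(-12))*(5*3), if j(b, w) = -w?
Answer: 360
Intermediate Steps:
(j(d(0), 2)*(-12))*(5*3) = (-1*2*(-12))*(5*3) = -2*(-12)*15 = 24*15 = 360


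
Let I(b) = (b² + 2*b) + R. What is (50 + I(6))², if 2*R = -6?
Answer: 9025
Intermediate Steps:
R = -3 (R = (½)*(-6) = -3)
I(b) = -3 + b² + 2*b (I(b) = (b² + 2*b) - 3 = -3 + b² + 2*b)
(50 + I(6))² = (50 + (-3 + 6² + 2*6))² = (50 + (-3 + 36 + 12))² = (50 + 45)² = 95² = 9025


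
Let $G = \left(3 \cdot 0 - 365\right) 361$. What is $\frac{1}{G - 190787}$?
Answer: $- \frac{1}{322552} \approx -3.1003 \cdot 10^{-6}$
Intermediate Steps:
$G = -131765$ ($G = \left(0 - 365\right) 361 = \left(-365\right) 361 = -131765$)
$\frac{1}{G - 190787} = \frac{1}{-131765 - 190787} = \frac{1}{-322552} = - \frac{1}{322552}$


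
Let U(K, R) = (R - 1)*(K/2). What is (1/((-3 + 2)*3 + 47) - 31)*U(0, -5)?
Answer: 0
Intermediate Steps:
U(K, R) = K*(-1 + R)/2 (U(K, R) = (-1 + R)*(K*(½)) = (-1 + R)*(K/2) = K*(-1 + R)/2)
(1/((-3 + 2)*3 + 47) - 31)*U(0, -5) = (1/((-3 + 2)*3 + 47) - 31)*((½)*0*(-1 - 5)) = (1/(-1*3 + 47) - 31)*((½)*0*(-6)) = (1/(-3 + 47) - 31)*0 = (1/44 - 31)*0 = -1363/44*0 = 0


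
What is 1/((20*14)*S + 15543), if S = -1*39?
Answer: 1/4623 ≈ 0.00021631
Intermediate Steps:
S = -39
1/((20*14)*S + 15543) = 1/((20*14)*(-39) + 15543) = 1/(280*(-39) + 15543) = 1/(-10920 + 15543) = 1/4623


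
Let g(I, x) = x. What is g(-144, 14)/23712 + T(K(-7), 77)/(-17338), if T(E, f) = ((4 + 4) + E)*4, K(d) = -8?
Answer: 7/11856 ≈ 0.00059042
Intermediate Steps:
T(E, f) = 32 + 4*E (T(E, f) = (8 + E)*4 = 32 + 4*E)
g(-144, 14)/23712 + T(K(-7), 77)/(-17338) = 14/23712 + (32 + 4*(-8))/(-17338) = 14*(1/23712) + (32 - 32)*(-1/17338) = 7/11856 + 0*(-1/17338) = 7/11856 + 0 = 7/11856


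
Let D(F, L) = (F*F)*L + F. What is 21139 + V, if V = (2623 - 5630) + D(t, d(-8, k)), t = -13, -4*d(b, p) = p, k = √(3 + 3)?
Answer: 18119 - 169*√6/4 ≈ 18016.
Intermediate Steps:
k = √6 ≈ 2.4495
d(b, p) = -p/4
D(F, L) = F + L*F² (D(F, L) = F²*L + F = L*F² + F = F + L*F²)
V = -3020 - 169*√6/4 (V = (2623 - 5630) - 13*(1 - (-13)*√6/4) = -3007 - 13*(1 + 13*√6/4) = -3007 + (-13 - 169*√6/4) = -3020 - 169*√6/4 ≈ -3123.5)
21139 + V = 21139 + (-3020 - 169*√6/4) = 18119 - 169*√6/4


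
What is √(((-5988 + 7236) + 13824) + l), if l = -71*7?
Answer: 5*√583 ≈ 120.73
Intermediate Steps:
l = -497
√(((-5988 + 7236) + 13824) + l) = √(((-5988 + 7236) + 13824) - 497) = √((1248 + 13824) - 497) = √(15072 - 497) = √14575 = 5*√583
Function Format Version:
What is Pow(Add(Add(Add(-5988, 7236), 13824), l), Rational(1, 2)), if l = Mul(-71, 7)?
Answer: Mul(5, Pow(583, Rational(1, 2))) ≈ 120.73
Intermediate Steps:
l = -497
Pow(Add(Add(Add(-5988, 7236), 13824), l), Rational(1, 2)) = Pow(Add(Add(Add(-5988, 7236), 13824), -497), Rational(1, 2)) = Pow(Add(Add(1248, 13824), -497), Rational(1, 2)) = Pow(Add(15072, -497), Rational(1, 2)) = Pow(14575, Rational(1, 2)) = Mul(5, Pow(583, Rational(1, 2)))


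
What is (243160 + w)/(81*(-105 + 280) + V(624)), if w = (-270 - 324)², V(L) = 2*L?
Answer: 595996/15423 ≈ 38.643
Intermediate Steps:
w = 352836 (w = (-594)² = 352836)
(243160 + w)/(81*(-105 + 280) + V(624)) = (243160 + 352836)/(81*(-105 + 280) + 2*624) = 595996/(81*175 + 1248) = 595996/(14175 + 1248) = 595996/15423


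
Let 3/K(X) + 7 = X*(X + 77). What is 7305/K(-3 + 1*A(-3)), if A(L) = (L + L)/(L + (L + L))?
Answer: -3971485/9 ≈ -4.4128e+5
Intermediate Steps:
A(L) = ⅔ (A(L) = (2*L)/(L + 2*L) = (2*L)/((3*L)) = (2*L)*(1/(3*L)) = ⅔)
K(X) = 3/(-7 + X*(77 + X)) (K(X) = 3/(-7 + X*(X + 77)) = 3/(-7 + X*(77 + X)))
7305/K(-3 + 1*A(-3)) = 7305/((3/(-7 + (-3 + 1*(⅔))² + 77*(-3 + 1*(⅔))))) = 7305/((3/(-7 + (-3 + ⅔)² + 77*(-3 + ⅔)))) = 7305/((3/(-7 + (-7/3)² + 77*(-7/3)))) = 7305/((3/(-7 + 49/9 - 539/3))) = 7305/((3/(-1631/9))) = 7305/((3*(-9/1631))) = 7305/(-27/1631) = 7305*(-1631/27) = -3971485/9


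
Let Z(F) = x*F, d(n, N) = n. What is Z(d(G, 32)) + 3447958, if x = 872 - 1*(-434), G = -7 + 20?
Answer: 3464936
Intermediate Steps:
G = 13
x = 1306 (x = 872 + 434 = 1306)
Z(F) = 1306*F
Z(d(G, 32)) + 3447958 = 1306*13 + 3447958 = 16978 + 3447958 = 3464936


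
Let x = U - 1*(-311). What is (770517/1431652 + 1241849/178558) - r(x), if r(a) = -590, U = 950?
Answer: 76369449545237/127816458908 ≈ 597.49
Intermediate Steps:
x = 1261 (x = 950 - 1*(-311) = 950 + 311 = 1261)
(770517/1431652 + 1241849/178558) - r(x) = (770517/1431652 + 1241849/178558) - 1*(-590) = (770517*(1/1431652) + 1241849*(1/178558)) + 590 = (770517/1431652 + 1241849/178558) + 590 = 957738789517/127816458908 + 590 = 76369449545237/127816458908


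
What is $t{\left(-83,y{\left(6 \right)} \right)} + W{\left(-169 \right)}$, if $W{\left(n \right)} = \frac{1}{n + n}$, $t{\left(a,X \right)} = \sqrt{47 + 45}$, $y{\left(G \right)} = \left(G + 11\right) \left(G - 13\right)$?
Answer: $- \frac{1}{338} + 2 \sqrt{23} \approx 9.5887$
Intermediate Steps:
$y{\left(G \right)} = \left(-13 + G\right) \left(11 + G\right)$ ($y{\left(G \right)} = \left(11 + G\right) \left(-13 + G\right) = \left(-13 + G\right) \left(11 + G\right)$)
$t{\left(a,X \right)} = 2 \sqrt{23}$ ($t{\left(a,X \right)} = \sqrt{92} = 2 \sqrt{23}$)
$W{\left(n \right)} = \frac{1}{2 n}$
$t{\left(-83,y{\left(6 \right)} \right)} + W{\left(-169 \right)} = 2 \sqrt{23} + \frac{1}{2 \left(-169\right)} = 2 \sqrt{23} + \frac{1}{2} \left(- \frac{1}{169}\right) = 2 \sqrt{23} - \frac{1}{338} = - \frac{1}{338} + 2 \sqrt{23}$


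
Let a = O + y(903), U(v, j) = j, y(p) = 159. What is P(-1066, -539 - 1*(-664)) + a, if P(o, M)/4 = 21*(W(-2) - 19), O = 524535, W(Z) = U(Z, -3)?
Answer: 522846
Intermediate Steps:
W(Z) = -3
P(o, M) = -1848 (P(o, M) = 4*(21*(-3 - 19)) = 4*(21*(-22)) = 4*(-462) = -1848)
a = 524694 (a = 524535 + 159 = 524694)
P(-1066, -539 - 1*(-664)) + a = -1848 + 524694 = 522846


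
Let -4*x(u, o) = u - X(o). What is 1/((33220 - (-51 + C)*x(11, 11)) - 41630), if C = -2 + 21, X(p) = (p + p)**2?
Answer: -1/4626 ≈ -0.00021617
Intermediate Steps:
X(p) = 4*p**2 (X(p) = (2*p)**2 = 4*p**2)
x(u, o) = o**2 - u/4 (x(u, o) = -(u - 4*o**2)/4 = o**2 - u/4)
C = 19
1/((33220 - (-51 + C)*x(11, 11)) - 41630) = 1/((33220 - (-51 + 19)*(11**2 - 1/4*11)) - 41630) = 1/((33220 - (-32)*(121 - 11/4)) - 41630) = 1/((33220 - (-32)*473/4) - 41630) = 1/((33220 - 1*(-3784)) - 41630) = 1/((33220 + 3784) - 41630) = 1/(37004 - 41630) = 1/(-4626) = -1/4626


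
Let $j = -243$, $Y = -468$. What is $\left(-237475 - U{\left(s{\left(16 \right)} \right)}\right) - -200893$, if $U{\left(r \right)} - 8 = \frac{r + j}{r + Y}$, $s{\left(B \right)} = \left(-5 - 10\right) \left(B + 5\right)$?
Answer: $- \frac{3183392}{87} \approx -36591.0$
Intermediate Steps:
$s{\left(B \right)} = -75 - 15 B$ ($s{\left(B \right)} = - 15 \left(5 + B\right) = -75 - 15 B$)
$U{\left(r \right)} = 8 + \frac{-243 + r}{-468 + r}$ ($U{\left(r \right)} = 8 + \frac{r - 243}{r - 468} = 8 + \frac{-243 + r}{-468 + r}$)
$\left(-237475 - U{\left(s{\left(16 \right)} \right)}\right) - -200893 = \left(-237475 - \frac{9 \left(-443 - 315\right)}{-468 - 315}\right) - -200893 = \left(-237475 - \frac{9 \left(-443 - 315\right)}{-468 - 315}\right) + 200893 = \left(-237475 - 9 \frac{1}{-783} \left(-758\right)\right) + 200893 = \left(-237475 - 9 \left(- \frac{1}{783}\right) \left(-758\right)\right) + 200893 = \left(-237475 - \frac{758}{87}\right) + 200893 = - \frac{20661083}{87} + 200893 = - \frac{3183392}{87}$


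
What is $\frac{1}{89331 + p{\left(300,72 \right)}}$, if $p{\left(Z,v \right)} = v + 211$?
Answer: $\frac{1}{89614} \approx 1.1159 \cdot 10^{-5}$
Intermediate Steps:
$p{\left(Z,v \right)} = 211 + v$
$\frac{1}{89331 + p{\left(300,72 \right)}} = \frac{1}{89331 + \left(211 + 72\right)} = \frac{1}{89331 + 283} = \frac{1}{89614}$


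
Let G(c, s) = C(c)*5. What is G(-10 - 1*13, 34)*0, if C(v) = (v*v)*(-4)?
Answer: 0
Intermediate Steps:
C(v) = -4*v² (C(v) = v²*(-4) = -4*v²)
G(c, s) = -20*c² (G(c, s) = -4*c²*5 = -20*c²)
G(-10 - 1*13, 34)*0 = -20*(-10 - 1*13)²*0 = -20*(-10 - 13)²*0 = -20*(-23)²*0 = -20*529*0 = -10580*0 = 0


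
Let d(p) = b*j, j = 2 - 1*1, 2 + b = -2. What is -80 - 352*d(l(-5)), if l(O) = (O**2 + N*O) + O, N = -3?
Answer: 1328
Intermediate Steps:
b = -4 (b = -2 - 2 = -4)
j = 1 (j = 2 - 1 = 1)
l(O) = O**2 - 2*O (l(O) = (O**2 - 3*O) + O = O**2 - 2*O)
d(p) = -4 (d(p) = -4*1 = -4)
-80 - 352*d(l(-5)) = -80 - 352*(-4) = -80 + 1408 = 1328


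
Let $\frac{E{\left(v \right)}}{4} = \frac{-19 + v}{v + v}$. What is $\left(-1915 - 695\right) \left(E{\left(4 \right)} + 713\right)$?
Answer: $-1841355$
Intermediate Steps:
$E{\left(v \right)} = \frac{2 \left(-19 + v\right)}{v}$ ($E{\left(v \right)} = 4 \frac{-19 + v}{v + v} = 4 \frac{-19 + v}{2 v} = \frac{2 \left(-19 + v\right)}{v}$)
$\left(-1915 - 695\right) \left(E{\left(4 \right)} + 713\right) = \left(-1915 - 695\right) \left(\left(2 - \frac{38}{4}\right) + 713\right) = - 2610 \left(\left(2 - \frac{19}{2}\right) + 713\right) = - 2610 \left(- \frac{15}{2} + 713\right) = \left(-2610\right) \frac{1411}{2} = -1841355$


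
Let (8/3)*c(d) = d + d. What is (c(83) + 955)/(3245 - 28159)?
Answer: -4069/99656 ≈ -0.040830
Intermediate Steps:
c(d) = 3*d/4 (c(d) = 3*(d + d)/8 = 3*(2*d)/8 = 3*d/4)
(c(83) + 955)/(3245 - 28159) = ((¾)*83 + 955)/(3245 - 28159) = (249/4 + 955)/(-24914) = (4069/4)*(-1/24914) = -4069/99656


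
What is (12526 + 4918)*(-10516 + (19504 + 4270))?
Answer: 231272552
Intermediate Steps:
(12526 + 4918)*(-10516 + (19504 + 4270)) = 17444*(-10516 + 23774) = 17444*13258 = 231272552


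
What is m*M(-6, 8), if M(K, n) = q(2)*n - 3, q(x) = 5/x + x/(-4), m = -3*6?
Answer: -234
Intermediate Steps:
m = -18
q(x) = 5/x - x/4 (q(x) = 5/x + x*(-¼) = 5/x - x/4)
M(K, n) = -3 + 2*n (M(K, n) = (5/2 - ¼*2)*n - 3 = (5*(½) - ½)*n - 3 = (5/2 - ½)*n - 3 = 2*n - 3 = -3 + 2*n)
m*M(-6, 8) = -18*(-3 + 2*8) = -18*(-3 + 16) = -18*13 = -234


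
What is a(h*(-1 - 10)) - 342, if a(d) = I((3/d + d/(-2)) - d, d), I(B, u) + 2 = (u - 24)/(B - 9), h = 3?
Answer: -307070/889 ≈ -345.41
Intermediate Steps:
I(B, u) = -2 + (-24 + u)/(-9 + B) (I(B, u) = -2 + (u - 24)/(B - 9) = -2 + (-24 + u)/(-9 + B))
a(d) = (-6 - 6/d + 4*d)/(-9 + 3/d - 3*d/2) (a(d) = (-6 + d - 2*((3/d + d/(-2)) - d))/(-9 + ((3/d + d/(-2)) - d)) = (-6 + d - 2*((3/d + d*(-½)) - d))/(-9 + ((3/d + d*(-½)) - d)) = (-6 + d - 2*((3/d - d/2) - d))/(-9 + ((3/d - d/2) - d)) = (-6 + d - 2*(3/d - 3*d/2))/(-9 + (3/d - 3*d/2)) = (-6 + d + (-6/d + 3*d))/(-9 + 3/d - 3*d/2) = (-6 - 6/d + 4*d)/(-9 + 3/d - 3*d/2))
a(h*(-1 - 10)) - 342 = 4*(3 - 2*9*(-1 - 10)² + 3*(3*(-1 - 10)))/(3*(-2 + (3*(-1 - 10))² + 6*(3*(-1 - 10)))) - 342 = 4*(3 - 2*(3*(-11))² + 3*(3*(-11)))/(3*(-2 + (3*(-11))² + 6*(3*(-11)))) - 342 = 4*(3 - 2*(-33)² + 3*(-33))/(3*(-2 + (-33)² + 6*(-33))) - 342 = 4*(3 - 2*1089 - 99)/(3*(-2 + 1089 - 198)) - 342 = (4/3)*(3 - 2178 - 99)/889 - 342 = (4/3)*(1/889)*(-2274) - 342 = -3032/889 - 342 = -307070/889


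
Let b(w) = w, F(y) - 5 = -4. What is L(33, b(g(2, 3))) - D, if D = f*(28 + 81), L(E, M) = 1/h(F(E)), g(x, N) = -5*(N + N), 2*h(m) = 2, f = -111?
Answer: 12100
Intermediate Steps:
F(y) = 1 (F(y) = 5 - 4 = 1)
h(m) = 1 (h(m) = (½)*2 = 1)
g(x, N) = -10*N
L(E, M) = 1 (L(E, M) = 1/1 = 1)
D = -12099 (D = -111*(28 + 81) = -111*109 = -12099)
L(33, b(g(2, 3))) - D = 1 - 1*(-12099) = 1 + 12099 = 12100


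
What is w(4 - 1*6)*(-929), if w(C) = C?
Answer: 1858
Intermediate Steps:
w(4 - 1*6)*(-929) = (4 - 1*6)*(-929) = (4 - 6)*(-929) = -2*(-929) = 1858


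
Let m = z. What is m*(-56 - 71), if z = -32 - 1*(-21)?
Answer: 1397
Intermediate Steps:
z = -11 (z = -32 + 21 = -11)
m = -11
m*(-56 - 71) = -11*(-56 - 71) = -11*(-127) = 1397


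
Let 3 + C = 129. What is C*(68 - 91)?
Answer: -2898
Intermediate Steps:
C = 126 (C = -3 + 129 = 126)
C*(68 - 91) = 126*(68 - 91) = 126*(-23) = -2898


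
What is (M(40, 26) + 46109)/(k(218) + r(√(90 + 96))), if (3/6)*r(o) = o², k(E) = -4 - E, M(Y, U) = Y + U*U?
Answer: 1873/6 ≈ 312.17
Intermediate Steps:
M(Y, U) = Y + U²
r(o) = 2*o²
(M(40, 26) + 46109)/(k(218) + r(√(90 + 96))) = ((40 + 26²) + 46109)/((-4 - 1*218) + 2*(√(90 + 96))²) = ((40 + 676) + 46109)/((-4 - 218) + 2*(√186)²) = (716 + 46109)/(-222 + 2*186) = 46825/(-222 + 372) = 46825/150 = 46825*(1/150) = 1873/6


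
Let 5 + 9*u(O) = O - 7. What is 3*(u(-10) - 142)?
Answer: -1300/3 ≈ -433.33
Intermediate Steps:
u(O) = -4/3 + O/9 (u(O) = -5/9 + (O - 7)/9 = -5/9 + (-7 + O)/9 = -5/9 + (-7/9 + O/9) = -4/3 + O/9)
3*(u(-10) - 142) = 3*((-4/3 + (⅑)*(-10)) - 142) = 3*((-4/3 - 10/9) - 142) = 3*(-22/9 - 142) = 3*(-1300/9) = -1300/3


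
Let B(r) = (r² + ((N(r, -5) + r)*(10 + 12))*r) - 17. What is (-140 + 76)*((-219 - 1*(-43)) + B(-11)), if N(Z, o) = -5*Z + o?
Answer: 608640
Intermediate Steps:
N(Z, o) = o - 5*Z
B(r) = -17 + r² + r*(-110 - 88*r) (B(r) = (r² + (((-5 - 5*r) + r)*(10 + 12))*r) - 17 = (r² + ((-5 - 4*r)*22)*r) - 17 = (r² + (-110 - 88*r)*r) - 17 = (r² + r*(-110 - 88*r)) - 17 = -17 + r² + r*(-110 - 88*r))
(-140 + 76)*((-219 - 1*(-43)) + B(-11)) = (-140 + 76)*((-219 - 1*(-43)) + (-17 - 110*(-11) - 87*(-11)²)) = -64*((-219 + 43) + (-17 + 1210 - 87*121)) = -64*(-176 + (-17 + 1210 - 10527)) = -64*(-176 - 9334) = -64*(-9510) = 608640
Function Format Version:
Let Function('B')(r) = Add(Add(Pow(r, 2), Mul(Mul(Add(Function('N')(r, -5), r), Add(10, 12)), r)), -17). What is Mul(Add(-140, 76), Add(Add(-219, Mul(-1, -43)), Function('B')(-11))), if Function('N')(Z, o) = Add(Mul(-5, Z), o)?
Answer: 608640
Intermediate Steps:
Function('N')(Z, o) = Add(o, Mul(-5, Z))
Function('B')(r) = Add(-17, Pow(r, 2), Mul(r, Add(-110, Mul(-88, r)))) (Function('B')(r) = Add(Add(Pow(r, 2), Mul(Mul(Add(Add(-5, Mul(-5, r)), r), Add(10, 12)), r)), -17) = Add(Add(Pow(r, 2), Mul(Mul(Add(-5, Mul(-4, r)), 22), r)), -17) = Add(Add(Pow(r, 2), Mul(Add(-110, Mul(-88, r)), r)), -17) = Add(Add(Pow(r, 2), Mul(r, Add(-110, Mul(-88, r)))), -17) = Add(-17, Pow(r, 2), Mul(r, Add(-110, Mul(-88, r)))))
Mul(Add(-140, 76), Add(Add(-219, Mul(-1, -43)), Function('B')(-11))) = Mul(Add(-140, 76), Add(Add(-219, Mul(-1, -43)), Add(-17, Mul(-110, -11), Mul(-87, Pow(-11, 2))))) = Mul(-64, Add(Add(-219, 43), Add(-17, 1210, Mul(-87, 121)))) = Mul(-64, Add(-176, Add(-17, 1210, -10527))) = Mul(-64, Add(-176, -9334)) = Mul(-64, -9510) = 608640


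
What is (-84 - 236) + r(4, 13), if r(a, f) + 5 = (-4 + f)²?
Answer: -244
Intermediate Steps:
r(a, f) = -5 + (-4 + f)²
(-84 - 236) + r(4, 13) = (-84 - 236) + (-5 + (-4 + 13)²) = -320 + (-5 + 9²) = -320 + (-5 + 81) = -320 + 76 = -244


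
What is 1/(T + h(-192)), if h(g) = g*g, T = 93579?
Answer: 1/130443 ≈ 7.6662e-6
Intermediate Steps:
h(g) = g²
1/(T + h(-192)) = 1/(93579 + (-192)²) = 1/(93579 + 36864) = 1/130443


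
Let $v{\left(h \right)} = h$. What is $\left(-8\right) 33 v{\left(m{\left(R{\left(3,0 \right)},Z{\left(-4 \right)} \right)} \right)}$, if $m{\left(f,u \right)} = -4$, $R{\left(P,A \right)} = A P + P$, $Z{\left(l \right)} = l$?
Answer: $1056$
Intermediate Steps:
$R{\left(P,A \right)} = P + A P$
$\left(-8\right) 33 v{\left(m{\left(R{\left(3,0 \right)},Z{\left(-4 \right)} \right)} \right)} = \left(-8\right) 33 \left(-4\right) = \left(-264\right) \left(-4\right) = 1056$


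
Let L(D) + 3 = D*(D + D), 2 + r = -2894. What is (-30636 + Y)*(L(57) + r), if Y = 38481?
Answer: 28234155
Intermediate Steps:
r = -2896 (r = -2 - 2894 = -2896)
L(D) = -3 + 2*D² (L(D) = -3 + D*(D + D) = -3 + D*(2*D) = -3 + 2*D²)
(-30636 + Y)*(L(57) + r) = (-30636 + 38481)*((-3 + 2*57²) - 2896) = 7845*((-3 + 2*3249) - 2896) = 7845*((-3 + 6498) - 2896) = 7845*(6495 - 2896) = 7845*3599 = 28234155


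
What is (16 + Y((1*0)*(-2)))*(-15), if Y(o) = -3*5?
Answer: -15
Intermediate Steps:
Y(o) = -15
(16 + Y((1*0)*(-2)))*(-15) = (16 - 15)*(-15) = 1*(-15) = -15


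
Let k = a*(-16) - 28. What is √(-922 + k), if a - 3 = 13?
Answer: 3*I*√134 ≈ 34.728*I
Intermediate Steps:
a = 16 (a = 3 + 13 = 16)
k = -284 (k = 16*(-16) - 28 = -256 - 28 = -284)
√(-922 + k) = √(-922 - 284) = √(-1206) = 3*I*√134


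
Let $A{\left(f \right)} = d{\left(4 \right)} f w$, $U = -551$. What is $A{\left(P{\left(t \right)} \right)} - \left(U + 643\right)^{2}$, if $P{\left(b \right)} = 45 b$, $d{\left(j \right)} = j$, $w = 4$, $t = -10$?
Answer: $-15664$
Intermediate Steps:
$A{\left(f \right)} = 16 f$ ($A{\left(f \right)} = 4 f 4 = 16 f$)
$A{\left(P{\left(t \right)} \right)} - \left(U + 643\right)^{2} = 16 \cdot 45 \left(-10\right) - \left(-551 + 643\right)^{2} = 16 \left(-450\right) - 92^{2} = -7200 - 8464 = -15664$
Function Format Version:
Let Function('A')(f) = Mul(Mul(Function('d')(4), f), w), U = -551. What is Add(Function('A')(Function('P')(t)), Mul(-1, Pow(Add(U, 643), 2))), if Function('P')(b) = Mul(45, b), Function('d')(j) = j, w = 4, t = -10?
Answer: -15664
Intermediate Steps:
Function('A')(f) = Mul(16, f) (Function('A')(f) = Mul(Mul(4, f), 4) = Mul(16, f))
Add(Function('A')(Function('P')(t)), Mul(-1, Pow(Add(U, 643), 2))) = Add(Mul(16, Mul(45, -10)), Mul(-1, Pow(Add(-551, 643), 2))) = Add(Mul(16, -450), Mul(-1, Pow(92, 2))) = Add(-7200, Mul(-1, 8464)) = Add(-7200, -8464) = -15664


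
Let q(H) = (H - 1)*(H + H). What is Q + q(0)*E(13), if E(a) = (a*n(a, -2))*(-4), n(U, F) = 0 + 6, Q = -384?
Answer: -384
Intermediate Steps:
n(U, F) = 6
q(H) = 2*H*(-1 + H) (q(H) = (-1 + H)*(2*H) = 2*H*(-1 + H))
E(a) = -24*a (E(a) = (a*6)*(-4) = (6*a)*(-4) = -24*a)
Q + q(0)*E(13) = -384 + (2*0*(-1 + 0))*(-24*13) = -384 + (2*0*(-1))*(-312) = -384 + 0*(-312) = -384 + 0 = -384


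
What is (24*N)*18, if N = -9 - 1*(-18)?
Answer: 3888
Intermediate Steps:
N = 9 (N = -9 + 18 = 9)
(24*N)*18 = (24*9)*18 = 216*18 = 3888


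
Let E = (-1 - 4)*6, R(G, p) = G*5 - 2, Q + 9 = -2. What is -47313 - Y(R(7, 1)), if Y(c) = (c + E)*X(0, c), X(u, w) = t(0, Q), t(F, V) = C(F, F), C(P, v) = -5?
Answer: -47298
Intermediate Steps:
Q = -11 (Q = -9 - 2 = -11)
t(F, V) = -5
R(G, p) = -2 + 5*G (R(G, p) = 5*G - 2 = -2 + 5*G)
X(u, w) = -5
E = -30 (E = -5*6 = -30)
Y(c) = 150 - 5*c (Y(c) = (c - 30)*(-5) = (-30 + c)*(-5) = 150 - 5*c)
-47313 - Y(R(7, 1)) = -47313 - (150 - 5*(-2 + 5*7)) = -47313 - (150 - 5*(-2 + 35)) = -47313 - (150 - 5*33) = -47313 - (150 - 165) = -47313 - 1*(-15) = -47313 + 15 = -47298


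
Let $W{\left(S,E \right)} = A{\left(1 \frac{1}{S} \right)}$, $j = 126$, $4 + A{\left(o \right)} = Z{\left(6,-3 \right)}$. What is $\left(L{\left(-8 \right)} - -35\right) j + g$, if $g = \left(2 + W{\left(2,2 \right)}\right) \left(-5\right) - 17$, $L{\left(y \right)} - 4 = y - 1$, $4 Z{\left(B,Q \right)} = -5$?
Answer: $\frac{15117}{4} \approx 3779.3$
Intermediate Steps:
$Z{\left(B,Q \right)} = - \frac{5}{4}$ ($Z{\left(B,Q \right)} = \frac{1}{4} \left(-5\right) = - \frac{5}{4}$)
$A{\left(o \right)} = - \frac{21}{4}$ ($A{\left(o \right)} = -4 - \frac{5}{4} = - \frac{21}{4}$)
$W{\left(S,E \right)} = - \frac{21}{4}$
$L{\left(y \right)} = 3 + y$ ($L{\left(y \right)} = 4 + \left(y - 1\right) = 4 + \left(-1 + y\right) = 3 + y$)
$g = - \frac{3}{4}$ ($g = \left(2 - \frac{21}{4}\right) \left(-5\right) - 17 = \left(- \frac{13}{4}\right) \left(-5\right) - 17 = \frac{65}{4} - 17 = - \frac{3}{4} \approx -0.75$)
$\left(L{\left(-8 \right)} - -35\right) j + g = \left(\left(3 - 8\right) - -35\right) 126 - \frac{3}{4} = \left(-5 + 35\right) 126 - \frac{3}{4} = 30 \cdot 126 - \frac{3}{4} = 3780 - \frac{3}{4} = \frac{15117}{4}$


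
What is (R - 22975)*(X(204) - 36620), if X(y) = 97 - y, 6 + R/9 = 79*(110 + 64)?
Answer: -3697857995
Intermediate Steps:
R = 123660 (R = -54 + 9*(79*(110 + 64)) = -54 + 9*(79*174) = -54 + 9*13746 = -54 + 123714 = 123660)
(R - 22975)*(X(204) - 36620) = (123660 - 22975)*((97 - 1*204) - 36620) = 100685*((97 - 204) - 36620) = 100685*(-107 - 36620) = 100685*(-36727) = -3697857995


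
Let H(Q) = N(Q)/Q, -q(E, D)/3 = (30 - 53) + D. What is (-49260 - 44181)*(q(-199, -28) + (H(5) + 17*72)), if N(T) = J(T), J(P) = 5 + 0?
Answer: -128761698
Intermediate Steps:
J(P) = 5
N(T) = 5
q(E, D) = 69 - 3*D (q(E, D) = -3*((30 - 53) + D) = -3*(-23 + D) = 69 - 3*D)
H(Q) = 5/Q
(-49260 - 44181)*(q(-199, -28) + (H(5) + 17*72)) = (-49260 - 44181)*((69 - 3*(-28)) + (5/5 + 17*72)) = -93441*((69 + 84) + (5*(⅕) + 1224)) = -93441*(153 + (1 + 1224)) = -93441*(153 + 1225) = -93441*1378 = -128761698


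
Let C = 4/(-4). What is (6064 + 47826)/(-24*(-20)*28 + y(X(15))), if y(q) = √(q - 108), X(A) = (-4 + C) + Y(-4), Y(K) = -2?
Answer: 144856320/36126743 - 10778*I*√115/36126743 ≈ 4.0097 - 0.0031993*I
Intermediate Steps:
C = -1 (C = 4*(-¼) = -1)
X(A) = -7 (X(A) = (-4 - 1) - 2 = -5 - 2 = -7)
y(q) = √(-108 + q)
(6064 + 47826)/(-24*(-20)*28 + y(X(15))) = (6064 + 47826)/(-24*(-20)*28 + √(-108 - 7)) = 53890/(480*28 + √(-115)) = 53890/(13440 + I*√115)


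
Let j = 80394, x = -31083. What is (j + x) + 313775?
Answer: 363086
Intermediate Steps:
(j + x) + 313775 = (80394 - 31083) + 313775 = 49311 + 313775 = 363086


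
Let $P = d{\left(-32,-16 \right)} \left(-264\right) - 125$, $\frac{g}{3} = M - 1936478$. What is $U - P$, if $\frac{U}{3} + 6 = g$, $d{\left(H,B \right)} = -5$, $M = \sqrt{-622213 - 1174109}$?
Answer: $-17429515 + 9 i \sqrt{1796322} \approx -1.743 \cdot 10^{7} + 12062.0 i$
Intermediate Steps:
$M = i \sqrt{1796322}$ ($M = \sqrt{-1796322} = i \sqrt{1796322} \approx 1340.3 i$)
$g = -5809434 + 3 i \sqrt{1796322}$ ($g = 3 \left(i \sqrt{1796322} - 1936478\right) = 3 \left(-1936478 + i \sqrt{1796322}\right) = -5809434 + 3 i \sqrt{1796322} \approx -5.8094 \cdot 10^{6} + 4020.8 i$)
$U = -17428320 + 9 i \sqrt{1796322}$ ($U = -18 + 3 \left(-5809434 + 3 i \sqrt{1796322}\right) = -18 - \left(17428302 - 9 i \sqrt{1796322}\right) = -17428320 + 9 i \sqrt{1796322} \approx -1.7428 \cdot 10^{7} + 12062.0 i$)
$P = 1195$ ($P = \left(-5\right) \left(-264\right) - 125 = 1320 - 125 = 1195$)
$U - P = \left(-17428320 + 9 i \sqrt{1796322}\right) - 1195 = -17429515 + 9 i \sqrt{1796322}$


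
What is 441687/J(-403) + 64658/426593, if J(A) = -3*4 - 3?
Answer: -62806537507/2132965 ≈ -29446.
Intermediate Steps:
J(A) = -15 (J(A) = -12 - 3 = -15)
441687/J(-403) + 64658/426593 = 441687/(-15) + 64658/426593 = 441687*(-1/15) + 64658*(1/426593) = -147229/5 + 64658/426593 = -62806537507/2132965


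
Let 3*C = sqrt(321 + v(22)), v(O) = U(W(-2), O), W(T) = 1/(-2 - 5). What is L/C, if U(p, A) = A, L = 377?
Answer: 1131*sqrt(7)/49 ≈ 61.068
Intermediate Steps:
W(T) = -1/7 (W(T) = 1/(-7) = -1/7)
v(O) = O
C = 7*sqrt(7)/3 (C = sqrt(321 + 22)/3 = sqrt(343)/3 = (7*sqrt(7))/3 = 7*sqrt(7)/3 ≈ 6.1734)
L/C = 377/((7*sqrt(7)/3)) = 377*(3*sqrt(7)/49) = 1131*sqrt(7)/49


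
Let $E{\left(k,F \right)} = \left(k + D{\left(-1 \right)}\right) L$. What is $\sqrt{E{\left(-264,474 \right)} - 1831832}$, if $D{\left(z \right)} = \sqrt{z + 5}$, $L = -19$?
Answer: $i \sqrt{1826854} \approx 1351.6 i$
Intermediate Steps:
$D{\left(z \right)} = \sqrt{5 + z}$
$E{\left(k,F \right)} = -38 - 19 k$ ($E{\left(k,F \right)} = \left(k + \sqrt{5 - 1}\right) \left(-19\right) = \left(k + \sqrt{4}\right) \left(-19\right) = \left(k + 2\right) \left(-19\right) = \left(2 + k\right) \left(-19\right) = -38 - 19 k$)
$\sqrt{E{\left(-264,474 \right)} - 1831832} = \sqrt{\left(-38 - -5016\right) - 1831832} = \sqrt{\left(-38 + 5016\right) - 1831832} = \sqrt{4978 - 1831832} = \sqrt{-1826854} = i \sqrt{1826854}$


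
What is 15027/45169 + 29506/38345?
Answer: 1908966829/1732005305 ≈ 1.1022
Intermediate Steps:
15027/45169 + 29506/38345 = 1908966829/1732005305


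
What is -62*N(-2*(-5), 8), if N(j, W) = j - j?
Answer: 0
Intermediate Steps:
N(j, W) = 0
-62*N(-2*(-5), 8) = -62*0 = 0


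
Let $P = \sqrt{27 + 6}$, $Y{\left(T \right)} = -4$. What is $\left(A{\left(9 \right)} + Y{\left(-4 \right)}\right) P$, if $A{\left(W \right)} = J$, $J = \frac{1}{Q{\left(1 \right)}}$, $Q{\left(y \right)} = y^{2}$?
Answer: $- 3 \sqrt{33} \approx -17.234$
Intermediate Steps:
$J = 1$ ($J = \frac{1}{1^{2}} = 1^{-1} = 1$)
$A{\left(W \right)} = 1$
$P = \sqrt{33} \approx 5.7446$
$\left(A{\left(9 \right)} + Y{\left(-4 \right)}\right) P = \left(1 - 4\right) \sqrt{33} = - 3 \sqrt{33}$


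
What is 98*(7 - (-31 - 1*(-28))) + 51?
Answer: 1031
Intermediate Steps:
98*(7 - (-31 - 1*(-28))) + 51 = 98*(7 - (-31 + 28)) + 51 = 98*(7 - 1*(-3)) + 51 = 98*(7 + 3) + 51 = 98*10 + 51 = 980 + 51 = 1031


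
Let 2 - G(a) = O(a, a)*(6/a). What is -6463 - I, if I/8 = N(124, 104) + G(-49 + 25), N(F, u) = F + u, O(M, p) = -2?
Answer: -8299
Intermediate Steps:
G(a) = 2 + 12/a (G(a) = 2 - (-2)*6/a = 2 - (-12)/a = 2 + 12/a)
I = 1836 (I = 8*((124 + 104) + (2 + 12/(-49 + 25))) = 8*(228 + (2 + 12/(-24))) = 8*(228 + (2 + 12*(-1/24))) = 8*(228 + (2 - 1/2)) = 8*(228 + 3/2) = 8*(459/2) = 1836)
-6463 - I = -6463 - 1*1836 = -6463 - 1836 = -8299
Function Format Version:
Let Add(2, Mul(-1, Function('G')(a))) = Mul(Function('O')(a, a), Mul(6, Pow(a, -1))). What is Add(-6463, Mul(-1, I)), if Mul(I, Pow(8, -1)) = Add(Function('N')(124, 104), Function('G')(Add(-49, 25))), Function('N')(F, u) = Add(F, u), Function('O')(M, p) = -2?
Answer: -8299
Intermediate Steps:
Function('G')(a) = Add(2, Mul(12, Pow(a, -1))) (Function('G')(a) = Add(2, Mul(-1, Mul(-2, Mul(6, Pow(a, -1))))) = Add(2, Mul(-1, Mul(-12, Pow(a, -1)))) = Add(2, Mul(12, Pow(a, -1))))
I = 1836 (I = Mul(8, Add(Add(124, 104), Add(2, Mul(12, Pow(Add(-49, 25), -1))))) = Mul(8, Add(228, Add(2, Mul(12, Pow(-24, -1))))) = Mul(8, Add(228, Add(2, Mul(12, Rational(-1, 24))))) = Mul(8, Add(228, Add(2, Rational(-1, 2)))) = Mul(8, Add(228, Rational(3, 2))) = Mul(8, Rational(459, 2)) = 1836)
Add(-6463, Mul(-1, I)) = Add(-6463, Mul(-1, 1836)) = Add(-6463, -1836) = -8299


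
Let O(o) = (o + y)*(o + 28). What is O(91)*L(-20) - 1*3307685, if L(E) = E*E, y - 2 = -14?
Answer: 452715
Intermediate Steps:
y = -12 (y = 2 - 14 = -12)
O(o) = (-12 + o)*(28 + o) (O(o) = (o - 12)*(o + 28) = (-12 + o)*(28 + o))
L(E) = E²
O(91)*L(-20) - 1*3307685 = (-336 + 91² + 16*91)*(-20)² - 1*3307685 = (-336 + 8281 + 1456)*400 - 3307685 = 9401*400 - 3307685 = 3760400 - 3307685 = 452715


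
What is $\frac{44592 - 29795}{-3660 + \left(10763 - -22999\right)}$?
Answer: $\frac{14797}{30102} \approx 0.49156$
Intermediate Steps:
$\frac{44592 - 29795}{-3660 + \left(10763 - -22999\right)} = \frac{14797}{-3660 + \left(10763 + 22999\right)} = \frac{14797}{-3660 + 33762} = \frac{14797}{30102}$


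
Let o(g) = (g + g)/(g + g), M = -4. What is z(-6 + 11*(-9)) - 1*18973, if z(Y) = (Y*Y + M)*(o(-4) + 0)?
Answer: -7952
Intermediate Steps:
o(g) = 1 (o(g) = (2*g)/((2*g)) = (2*g)*(1/(2*g)) = 1)
z(Y) = -4 + Y**2 (z(Y) = (Y*Y - 4)*(1 + 0) = (Y**2 - 4)*1 = (-4 + Y**2)*1 = -4 + Y**2)
z(-6 + 11*(-9)) - 1*18973 = (-4 + (-6 + 11*(-9))**2) - 1*18973 = (-4 + (-6 - 99)**2) - 18973 = (-4 + (-105)**2) - 18973 = (-4 + 11025) - 18973 = 11021 - 18973 = -7952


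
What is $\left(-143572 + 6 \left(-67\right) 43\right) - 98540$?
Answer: $-259398$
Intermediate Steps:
$\left(-143572 + 6 \left(-67\right) 43\right) - 98540 = \left(-143572 - 17286\right) - 98540 = -160858 - 98540 = -259398$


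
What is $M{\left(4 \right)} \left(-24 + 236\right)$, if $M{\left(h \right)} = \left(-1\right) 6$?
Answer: $-1272$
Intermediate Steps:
$M{\left(h \right)} = -6$
$M{\left(4 \right)} \left(-24 + 236\right) = - 6 \left(-24 + 236\right) = \left(-6\right) 212 = -1272$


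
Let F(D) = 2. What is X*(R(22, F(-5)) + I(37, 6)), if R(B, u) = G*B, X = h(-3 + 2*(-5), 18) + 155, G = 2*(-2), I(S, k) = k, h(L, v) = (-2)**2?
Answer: -13038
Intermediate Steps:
h(L, v) = 4
G = -4
X = 159 (X = 4 + 155 = 159)
R(B, u) = -4*B
X*(R(22, F(-5)) + I(37, 6)) = 159*(-4*22 + 6) = 159*(-88 + 6) = 159*(-82) = -13038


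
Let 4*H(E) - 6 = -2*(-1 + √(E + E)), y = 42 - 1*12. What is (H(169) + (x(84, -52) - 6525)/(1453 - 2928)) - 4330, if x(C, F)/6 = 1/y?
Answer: -31886376/7375 - 13*√2/2 ≈ -4332.8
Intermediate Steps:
y = 30 (y = 42 - 12 = 30)
x(C, F) = ⅕ (x(C, F) = 6/30 = 6*(1/30) = ⅕)
H(E) = 2 - √2*√E/2 (H(E) = 3/2 + (-2*(-1 + √(E + E)))/4 = 3/2 + (-2*(-1 + √(2*E)))/4 = 3/2 + (-2*(-1 + √2*√E))/4 = 3/2 + (2 - 2*√2*√E)/4 = 3/2 + (½ - √2*√E/2) = 2 - √2*√E/2)
(H(169) + (x(84, -52) - 6525)/(1453 - 2928)) - 4330 = ((2 - √2*√169/2) + (⅕ - 6525)/(1453 - 2928)) - 4330 = ((2 - ½*√2*13) - 32624/5/(-1475)) - 4330 = ((2 - 13*√2/2) - 32624/5*(-1/1475)) - 4330 = ((2 - 13*√2/2) + 32624/7375) - 4330 = (47374/7375 - 13*√2/2) - 4330 = -31886376/7375 - 13*√2/2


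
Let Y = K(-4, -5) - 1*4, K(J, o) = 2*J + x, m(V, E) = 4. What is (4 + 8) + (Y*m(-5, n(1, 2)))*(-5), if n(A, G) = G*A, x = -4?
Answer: 332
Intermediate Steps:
n(A, G) = A*G
K(J, o) = -4 + 2*J (K(J, o) = 2*J - 4 = -4 + 2*J)
Y = -16 (Y = (-4 + 2*(-4)) - 1*4 = (-4 - 8) - 4 = -12 - 4 = -16)
(4 + 8) + (Y*m(-5, n(1, 2)))*(-5) = (4 + 8) - 16*4*(-5) = 12 - 64*(-5) = 12 + 320 = 332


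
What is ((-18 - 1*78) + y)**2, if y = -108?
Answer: 41616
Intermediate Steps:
((-18 - 1*78) + y)**2 = ((-18 - 1*78) - 108)**2 = ((-18 - 78) - 108)**2 = (-96 - 108)**2 = (-204)**2 = 41616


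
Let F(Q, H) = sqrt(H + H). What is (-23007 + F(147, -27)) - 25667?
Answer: -48674 + 3*I*sqrt(6) ≈ -48674.0 + 7.3485*I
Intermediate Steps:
F(Q, H) = sqrt(2)*sqrt(H) (F(Q, H) = sqrt(2*H) = sqrt(2)*sqrt(H))
(-23007 + F(147, -27)) - 25667 = (-23007 + sqrt(2)*sqrt(-27)) - 25667 = (-23007 + sqrt(2)*(3*I*sqrt(3))) - 25667 = (-23007 + 3*I*sqrt(6)) - 25667 = -48674 + 3*I*sqrt(6)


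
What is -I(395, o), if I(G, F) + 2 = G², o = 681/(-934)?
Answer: -156023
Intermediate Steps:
o = -681/934 (o = 681*(-1/934) = -681/934 ≈ -0.72912)
I(G, F) = -2 + G²
-I(395, o) = -(-2 + 395²) = -(-2 + 156025) = -1*156023 = -156023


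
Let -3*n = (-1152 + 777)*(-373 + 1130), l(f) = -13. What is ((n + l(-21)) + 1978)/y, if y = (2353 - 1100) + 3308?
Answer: 96590/4561 ≈ 21.177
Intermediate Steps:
n = 94625 (n = -(-1152 + 777)*(-373 + 1130)/3 = -(-125)*757 = -⅓*(-283875) = 94625)
y = 4561 (y = 1253 + 3308 = 4561)
((n + l(-21)) + 1978)/y = ((94625 - 13) + 1978)/4561 = (94612 + 1978)*(1/4561) = 96590*(1/4561) = 96590/4561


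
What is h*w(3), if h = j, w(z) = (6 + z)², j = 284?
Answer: 23004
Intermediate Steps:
h = 284
h*w(3) = 284*(6 + 3)² = 284*9² = 284*81 = 23004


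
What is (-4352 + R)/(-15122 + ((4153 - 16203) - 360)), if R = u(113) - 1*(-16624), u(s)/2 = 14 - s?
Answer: -6037/13766 ≈ -0.43854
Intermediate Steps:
u(s) = 28 - 2*s (u(s) = 2*(14 - s) = 28 - 2*s)
R = 16426 (R = (28 - 2*113) - 1*(-16624) = (28 - 226) + 16624 = -198 + 16624 = 16426)
(-4352 + R)/(-15122 + ((4153 - 16203) - 360)) = (-4352 + 16426)/(-15122 + ((4153 - 16203) - 360)) = 12074/(-15122 + (-12050 - 360)) = 12074/(-15122 - 12410) = 12074/(-27532) = 12074*(-1/27532) = -6037/13766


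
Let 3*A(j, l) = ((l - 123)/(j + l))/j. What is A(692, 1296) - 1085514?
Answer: -1493337267353/1375696 ≈ -1.0855e+6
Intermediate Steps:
A(j, l) = (-123 + l)/(3*j*(j + l)) (A(j, l) = (((l - 123)/(j + l))/j)/3 = (((-123 + l)/(j + l))/j)/3 = ((-123 + l)/(j*(j + l)))/3 = (-123 + l)/(3*j*(j + l)))
A(692, 1296) - 1085514 = (⅓)*(-123 + 1296)/(692*(692 + 1296)) - 1085514 = (⅓)*(1/692)*1173/1988 - 1085514 = (⅓)*(1/692)*(1/1988)*1173 - 1085514 = 391/1375696 - 1085514 = -1493337267353/1375696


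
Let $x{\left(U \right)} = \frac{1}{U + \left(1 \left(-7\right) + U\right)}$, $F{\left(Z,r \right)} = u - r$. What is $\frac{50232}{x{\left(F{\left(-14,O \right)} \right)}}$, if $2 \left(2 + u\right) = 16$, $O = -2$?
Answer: $452088$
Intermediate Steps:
$u = 6$ ($u = -2 + \frac{1}{2} \cdot 16 = -2 + 8 = 6$)
$F{\left(Z,r \right)} = 6 - r$
$x{\left(U \right)} = \frac{1}{-7 + 2 U}$ ($x{\left(U \right)} = \frac{1}{U + \left(-7 + U\right)} = \frac{1}{-7 + 2 U}$)
$\frac{50232}{x{\left(F{\left(-14,O \right)} \right)}} = \frac{50232}{\frac{1}{-7 + 2 \left(6 - -2\right)}} = \frac{50232}{\frac{1}{-7 + 2 \left(6 + 2\right)}} = \frac{50232}{\frac{1}{-7 + 2 \cdot 8}} = \frac{50232}{\frac{1}{-7 + 16}} = \frac{50232}{\frac{1}{9}} = 50232 \frac{1}{\frac{1}{9}} = 50232 \cdot 9 = 452088$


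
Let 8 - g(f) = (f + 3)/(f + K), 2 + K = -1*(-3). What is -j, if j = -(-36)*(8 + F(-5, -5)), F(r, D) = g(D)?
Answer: -558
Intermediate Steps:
K = 1 (K = -2 - 1*(-3) = -2 + 3 = 1)
g(f) = 8 - (3 + f)/(1 + f) (g(f) = 8 - (f + 3)/(f + 1) = 8 - (3 + f)/(1 + f))
F(r, D) = (5 + 7*D)/(1 + D)
j = 558 (j = -(-36)*(8 + (5 + 7*(-5))/(1 - 5)) = -(-36)*(8 + (5 - 35)/(-4)) = -(-36)*(8 - ¼*(-30)) = -(-36)*(8 + 15/2) = -(-36)*31/2 = -12*(-93/2) = 558)
-j = -1*558 = -558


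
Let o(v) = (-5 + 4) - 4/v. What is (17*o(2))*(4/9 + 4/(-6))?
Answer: 34/3 ≈ 11.333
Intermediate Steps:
o(v) = -1 - 4/v
(17*o(2))*(4/9 + 4/(-6)) = (17*((-4 - 1*2)/2))*(4/9 + 4/(-6)) = (17*((-4 - 2)/2))*(4*(⅑) + 4*(-⅙)) = (17*((½)*(-6)))*(4/9 - ⅔) = (17*(-3))*(-2/9) = -51*(-2/9) = 34/3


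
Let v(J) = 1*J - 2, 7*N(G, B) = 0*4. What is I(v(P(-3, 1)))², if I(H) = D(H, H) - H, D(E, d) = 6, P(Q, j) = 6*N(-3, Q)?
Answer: 64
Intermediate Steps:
N(G, B) = 0 (N(G, B) = (0*4)/7 = (⅐)*0 = 0)
P(Q, j) = 0 (P(Q, j) = 6*0 = 0)
v(J) = -2 + J (v(J) = J - 2 = -2 + J)
I(H) = 6 - H
I(v(P(-3, 1)))² = (6 - (-2 + 0))² = (6 - 1*(-2))² = (6 + 2)² = 8² = 64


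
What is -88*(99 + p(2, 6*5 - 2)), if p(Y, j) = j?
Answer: -11176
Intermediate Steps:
-88*(99 + p(2, 6*5 - 2)) = -88*(99 + (6*5 - 2)) = -88*(99 + (30 - 2)) = -88*(99 + 28) = -88*127 = -11176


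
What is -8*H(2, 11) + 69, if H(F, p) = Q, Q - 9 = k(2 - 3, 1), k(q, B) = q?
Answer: 5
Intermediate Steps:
Q = 8 (Q = 9 + (2 - 3) = 9 - 1 = 8)
H(F, p) = 8
-8*H(2, 11) + 69 = -8*8 + 69 = -64 + 69 = 5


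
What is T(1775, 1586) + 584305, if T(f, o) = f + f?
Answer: 587855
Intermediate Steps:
T(f, o) = 2*f
T(1775, 1586) + 584305 = 2*1775 + 584305 = 3550 + 584305 = 587855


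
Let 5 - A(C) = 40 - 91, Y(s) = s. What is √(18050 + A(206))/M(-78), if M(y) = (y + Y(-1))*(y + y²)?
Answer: -√18106/474474 ≈ -0.00028360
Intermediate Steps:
A(C) = 56 (A(C) = 5 - (40 - 91) = 5 - 1*(-51) = 5 + 51 = 56)
M(y) = (-1 + y)*(y + y²) (M(y) = (y - 1)*(y + y²) = (-1 + y)*(y + y²))
√(18050 + A(206))/M(-78) = √(18050 + 56)/((-78)³ - 1*(-78)) = √18106/(-474552 + 78) = √18106/(-474474) = √18106*(-1/474474) = -√18106/474474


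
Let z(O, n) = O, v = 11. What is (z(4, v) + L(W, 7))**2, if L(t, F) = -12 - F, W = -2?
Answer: 225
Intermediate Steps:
(z(4, v) + L(W, 7))**2 = (4 + (-12 - 1*7))**2 = (4 + (-12 - 7))**2 = (4 - 19)**2 = (-15)**2 = 225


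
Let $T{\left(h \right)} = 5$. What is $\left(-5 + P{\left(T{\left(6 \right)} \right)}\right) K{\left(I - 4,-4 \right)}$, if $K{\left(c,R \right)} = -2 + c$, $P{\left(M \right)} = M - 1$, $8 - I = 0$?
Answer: $-2$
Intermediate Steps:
$I = 8$ ($I = 8 - 0 = 8 + 0 = 8$)
$P{\left(M \right)} = -1 + M$
$\left(-5 + P{\left(T{\left(6 \right)} \right)}\right) K{\left(I - 4,-4 \right)} = \left(-5 + \left(-1 + 5\right)\right) \left(-2 + \left(8 - 4\right)\right) = \left(-5 + 4\right) \left(-2 + 4\right) = \left(-1\right) 2 = -2$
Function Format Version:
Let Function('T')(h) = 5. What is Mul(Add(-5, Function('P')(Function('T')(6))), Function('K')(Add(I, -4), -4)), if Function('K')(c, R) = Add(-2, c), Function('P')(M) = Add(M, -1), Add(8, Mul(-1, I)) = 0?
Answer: -2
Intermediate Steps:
I = 8 (I = Add(8, Mul(-1, 0)) = Add(8, 0) = 8)
Function('P')(M) = Add(-1, M)
Mul(Add(-5, Function('P')(Function('T')(6))), Function('K')(Add(I, -4), -4)) = Mul(Add(-5, Add(-1, 5)), Add(-2, Add(8, -4))) = Mul(Add(-5, 4), Add(-2, 4)) = Mul(-1, 2) = -2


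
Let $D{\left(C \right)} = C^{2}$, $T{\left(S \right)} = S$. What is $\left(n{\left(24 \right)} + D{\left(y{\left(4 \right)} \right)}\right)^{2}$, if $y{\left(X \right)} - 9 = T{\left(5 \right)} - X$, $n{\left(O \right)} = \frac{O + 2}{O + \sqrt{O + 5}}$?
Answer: $\frac{3060764580}{299209} - \frac{2876848 \sqrt{29}}{299209} \approx 10178.0$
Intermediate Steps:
$n{\left(O \right)} = \frac{2 + O}{O + \sqrt{5 + O}}$
$y{\left(X \right)} = 14 - X$ ($y{\left(X \right)} = 9 - \left(-5 + X\right) = 14 - X$)
$\left(n{\left(24 \right)} + D{\left(y{\left(4 \right)} \right)}\right)^{2} = \left(\frac{2 + 24}{24 + \sqrt{5 + 24}} + \left(14 - 4\right)^{2}\right)^{2} = \left(\frac{1}{24 + \sqrt{29}} \cdot 26 + \left(14 - 4\right)^{2}\right)^{2} = \left(\frac{26}{24 + \sqrt{29}} + 10^{2}\right)^{2} = \left(\frac{26}{24 + \sqrt{29}} + 100\right)^{2} = \left(100 + \frac{26}{24 + \sqrt{29}}\right)^{2}$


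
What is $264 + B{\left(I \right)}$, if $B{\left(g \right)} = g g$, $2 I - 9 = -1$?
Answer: $280$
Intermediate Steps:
$I = 4$ ($I = \frac{9}{2} + \frac{1}{2} \left(-1\right) = \frac{9}{2} - \frac{1}{2} = 4$)
$B{\left(g \right)} = g^{2}$
$264 + B{\left(I \right)} = 264 + 4^{2} = 264 + 16 = 280$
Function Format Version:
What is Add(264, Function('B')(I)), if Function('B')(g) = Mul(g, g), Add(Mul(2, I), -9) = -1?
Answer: 280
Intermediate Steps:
I = 4 (I = Add(Rational(9, 2), Mul(Rational(1, 2), -1)) = Add(Rational(9, 2), Rational(-1, 2)) = 4)
Function('B')(g) = Pow(g, 2)
Add(264, Function('B')(I)) = Add(264, Pow(4, 2)) = Add(264, 16) = 280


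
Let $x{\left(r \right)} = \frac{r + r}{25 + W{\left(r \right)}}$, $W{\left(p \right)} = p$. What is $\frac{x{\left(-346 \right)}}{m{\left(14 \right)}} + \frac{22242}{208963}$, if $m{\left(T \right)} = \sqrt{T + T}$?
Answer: $\frac{22242}{208963} + \frac{346 \sqrt{7}}{2247} \approx 0.51384$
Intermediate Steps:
$x{\left(r \right)} = \frac{2 r}{25 + r}$ ($x{\left(r \right)} = \frac{r + r}{25 + r} = \frac{2 r}{25 + r}$)
$m{\left(T \right)} = \sqrt{2} \sqrt{T}$ ($m{\left(T \right)} = \sqrt{2 T} = \sqrt{2} \sqrt{T}$)
$\frac{x{\left(-346 \right)}}{m{\left(14 \right)}} + \frac{22242}{208963} = \frac{2 \left(-346\right) \frac{1}{25 - 346}}{\sqrt{2} \sqrt{14}} + \frac{22242}{208963} = \frac{2 \left(-346\right) \frac{1}{-321}}{2 \sqrt{7}} + 22242 \cdot \frac{1}{208963} = 2 \left(-346\right) \left(- \frac{1}{321}\right) \frac{\sqrt{7}}{14} + \frac{22242}{208963} = \frac{692 \frac{\sqrt{7}}{14}}{321} + \frac{22242}{208963} = \frac{346 \sqrt{7}}{2247} + \frac{22242}{208963} = \frac{22242}{208963} + \frac{346 \sqrt{7}}{2247}$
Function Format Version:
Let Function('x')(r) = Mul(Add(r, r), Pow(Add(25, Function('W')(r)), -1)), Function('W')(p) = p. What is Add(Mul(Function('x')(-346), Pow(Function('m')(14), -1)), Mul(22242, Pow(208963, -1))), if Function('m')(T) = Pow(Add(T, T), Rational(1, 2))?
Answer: Add(Rational(22242, 208963), Mul(Rational(346, 2247), Pow(7, Rational(1, 2)))) ≈ 0.51384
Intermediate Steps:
Function('x')(r) = Mul(2, r, Pow(Add(25, r), -1)) (Function('x')(r) = Mul(Add(r, r), Pow(Add(25, r), -1)) = Mul(Mul(2, r), Pow(Add(25, r), -1)) = Mul(2, r, Pow(Add(25, r), -1)))
Function('m')(T) = Mul(Pow(2, Rational(1, 2)), Pow(T, Rational(1, 2))) (Function('m')(T) = Pow(Mul(2, T), Rational(1, 2)) = Mul(Pow(2, Rational(1, 2)), Pow(T, Rational(1, 2))))
Add(Mul(Function('x')(-346), Pow(Function('m')(14), -1)), Mul(22242, Pow(208963, -1))) = Add(Mul(Mul(2, -346, Pow(Add(25, -346), -1)), Pow(Mul(Pow(2, Rational(1, 2)), Pow(14, Rational(1, 2))), -1)), Mul(22242, Pow(208963, -1))) = Add(Mul(Mul(2, -346, Pow(-321, -1)), Pow(Mul(2, Pow(7, Rational(1, 2))), -1)), Mul(22242, Rational(1, 208963))) = Add(Mul(Mul(2, -346, Rational(-1, 321)), Mul(Rational(1, 14), Pow(7, Rational(1, 2)))), Rational(22242, 208963)) = Add(Mul(Rational(692, 321), Mul(Rational(1, 14), Pow(7, Rational(1, 2)))), Rational(22242, 208963)) = Add(Mul(Rational(346, 2247), Pow(7, Rational(1, 2))), Rational(22242, 208963)) = Add(Rational(22242, 208963), Mul(Rational(346, 2247), Pow(7, Rational(1, 2))))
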